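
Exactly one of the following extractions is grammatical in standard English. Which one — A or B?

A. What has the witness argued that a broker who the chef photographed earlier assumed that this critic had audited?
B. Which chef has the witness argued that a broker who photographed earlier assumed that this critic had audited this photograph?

A

In B, the wh-phrase is extracted from inside a complex-NP island (relative clause) (introduced by "who"), which blocks movement.
In A, the extraction path crosses only that-complement boundaries, which are transparent.
So A is grammatical.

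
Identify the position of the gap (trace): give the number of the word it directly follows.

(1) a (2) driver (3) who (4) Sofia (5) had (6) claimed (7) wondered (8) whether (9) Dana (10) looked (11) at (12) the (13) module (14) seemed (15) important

The displaced element is "a driver" (word 2).
It is linked across 1 clause boundary (Ø).
It functions as the subject of "wondered", so the gap sits immediately after word 6 ("claimed").
Base order: Sofia had claimed a driver wondered whether Dana looked at the module.

6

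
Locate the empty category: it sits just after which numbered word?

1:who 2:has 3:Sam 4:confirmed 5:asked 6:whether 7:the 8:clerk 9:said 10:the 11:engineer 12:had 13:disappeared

The displaced element is "who" (word 1).
It is linked across 1 clause boundary (Ø).
It functions as the subject of "asked", so the gap sits immediately after word 4 ("confirmed").
Base order: Sam has confirmed that who asked whether the clerk said the engineer had disappeared.

4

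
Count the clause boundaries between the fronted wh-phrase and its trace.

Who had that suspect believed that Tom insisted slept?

"who" is extracted from the subject of "slept".
Boundaries crossed, outermost first: [that], [Ø] — 2 in total.

2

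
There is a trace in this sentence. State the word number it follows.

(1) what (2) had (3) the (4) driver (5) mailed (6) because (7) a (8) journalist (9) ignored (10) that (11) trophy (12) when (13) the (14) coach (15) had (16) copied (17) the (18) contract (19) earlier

5

The displaced element is "what" (word 1).
It functions as the direct object of "mailed", so the gap sits immediately after word 5 ("mailed").
Base order: The driver had mailed what because a journalist ignored that trophy when the coach had copied the contract earlier.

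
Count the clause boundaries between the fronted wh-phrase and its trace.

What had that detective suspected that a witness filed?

"what" is extracted from the object of "filed".
Boundaries crossed, outermost first: [that] — 1 in total.

1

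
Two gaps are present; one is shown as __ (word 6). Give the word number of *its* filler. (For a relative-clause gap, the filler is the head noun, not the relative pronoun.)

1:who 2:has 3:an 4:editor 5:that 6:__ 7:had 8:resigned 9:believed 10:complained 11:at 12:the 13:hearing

The marked gap is inside the relative clause, the subject of "resigned".
Its filler is the head noun "editor" (via "that"), at word 4.
(The other dependency links word 1 to a gap after word 9.)

4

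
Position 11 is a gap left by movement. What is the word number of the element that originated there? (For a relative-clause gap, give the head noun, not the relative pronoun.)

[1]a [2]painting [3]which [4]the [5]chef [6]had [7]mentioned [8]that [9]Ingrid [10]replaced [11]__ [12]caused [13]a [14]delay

The gap at 11 is the object of "replaced", inside a relative clause.
The relative pronoun is "which" (word 3); it is bound by the head noun immediately before it.
Its filler is the head noun "painting", at word 2.

2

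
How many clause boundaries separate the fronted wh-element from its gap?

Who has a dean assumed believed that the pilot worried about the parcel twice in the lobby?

1

"who" is extracted from the subject of "believed".
Boundaries crossed, outermost first: [Ø] — 1 in total.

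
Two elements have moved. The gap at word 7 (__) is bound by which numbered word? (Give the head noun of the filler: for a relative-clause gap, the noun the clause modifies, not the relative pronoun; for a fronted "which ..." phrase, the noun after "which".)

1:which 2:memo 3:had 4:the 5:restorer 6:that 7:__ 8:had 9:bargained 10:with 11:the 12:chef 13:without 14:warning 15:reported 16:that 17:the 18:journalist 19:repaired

The marked gap is inside the relative clause, the subject of "bargained".
Its filler is the head noun "restorer" (via "that"), at word 5.
(The other dependency links word 2 to a gap after word 19.)

5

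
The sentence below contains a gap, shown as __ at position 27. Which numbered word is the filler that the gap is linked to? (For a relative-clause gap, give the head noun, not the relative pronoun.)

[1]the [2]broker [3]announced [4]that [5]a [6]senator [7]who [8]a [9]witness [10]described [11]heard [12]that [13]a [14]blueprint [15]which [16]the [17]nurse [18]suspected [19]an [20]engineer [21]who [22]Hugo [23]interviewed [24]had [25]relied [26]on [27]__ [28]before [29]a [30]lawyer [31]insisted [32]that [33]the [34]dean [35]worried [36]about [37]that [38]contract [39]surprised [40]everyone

The gap at 27 is the prepositional object of "relied", inside a relative clause.
The relative pronoun is "which" (word 15); it is bound by the head noun immediately before it.
Its filler is the head noun "blueprint", at word 14.

14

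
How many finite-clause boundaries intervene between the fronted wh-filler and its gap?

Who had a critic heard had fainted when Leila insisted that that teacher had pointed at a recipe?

1

"who" is extracted from the subject of "fainted".
Boundaries crossed, outermost first: [Ø] — 1 in total.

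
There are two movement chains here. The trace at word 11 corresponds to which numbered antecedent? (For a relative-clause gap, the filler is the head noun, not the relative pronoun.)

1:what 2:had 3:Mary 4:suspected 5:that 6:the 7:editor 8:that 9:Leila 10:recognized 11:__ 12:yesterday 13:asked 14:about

7

The marked gap is inside the relative clause, the direct object of "recognized".
Its filler is the head noun "editor" (via "that"), at word 7.
(The other dependency links word 1 to a gap after word 14.)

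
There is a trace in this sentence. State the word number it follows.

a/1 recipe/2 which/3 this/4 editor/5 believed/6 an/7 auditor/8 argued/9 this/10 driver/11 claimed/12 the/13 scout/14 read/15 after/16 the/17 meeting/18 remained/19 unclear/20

15

The displaced element is "a recipe" (word 2).
It is linked across 3 clause boundaries (Ø → Ø → Ø).
It functions as the direct object of "read", so the gap sits immediately after word 15 ("read").
Base order: This editor believed an auditor argued this driver claimed the scout read a recipe after the meeting.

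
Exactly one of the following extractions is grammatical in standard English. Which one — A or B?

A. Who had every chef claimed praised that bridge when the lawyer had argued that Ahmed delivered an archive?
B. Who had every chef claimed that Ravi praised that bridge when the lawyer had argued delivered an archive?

A

In B, the wh-phrase is extracted from inside an adjunct island (introduced by "when"), which blocks movement.
In A, the extraction path crosses only that-complement boundaries, which are transparent.
So A is grammatical.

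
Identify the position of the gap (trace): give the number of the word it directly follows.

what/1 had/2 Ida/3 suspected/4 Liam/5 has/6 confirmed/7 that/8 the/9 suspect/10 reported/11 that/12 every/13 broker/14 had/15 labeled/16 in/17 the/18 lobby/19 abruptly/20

The displaced element is "what" (word 1).
It is linked across 3 clause boundaries (Ø → that → that).
It functions as the direct object of "labeled", so the gap sits immediately after word 16 ("labeled").
Base order: Ida had suspected Liam has confirmed that the suspect reported that every broker had labeled what in the lobby abruptly.

16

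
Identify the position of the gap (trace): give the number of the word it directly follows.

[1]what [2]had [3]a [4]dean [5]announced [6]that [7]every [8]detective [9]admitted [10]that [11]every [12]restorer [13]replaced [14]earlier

13

The displaced element is "what" (word 1).
It is linked across 2 clause boundaries (that → that).
It functions as the direct object of "replaced", so the gap sits immediately after word 13 ("replaced").
Base order: A dean had announced that every detective admitted that every restorer replaced what earlier.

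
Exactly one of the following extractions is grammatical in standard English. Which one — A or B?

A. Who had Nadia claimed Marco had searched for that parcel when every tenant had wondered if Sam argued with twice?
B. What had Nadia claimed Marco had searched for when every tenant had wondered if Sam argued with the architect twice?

In A, the wh-phrase is extracted from inside an adjunct island (introduced by "when"), which blocks movement.
In B, the extraction path crosses only that-complement boundaries, which are transparent.
So B is grammatical.

B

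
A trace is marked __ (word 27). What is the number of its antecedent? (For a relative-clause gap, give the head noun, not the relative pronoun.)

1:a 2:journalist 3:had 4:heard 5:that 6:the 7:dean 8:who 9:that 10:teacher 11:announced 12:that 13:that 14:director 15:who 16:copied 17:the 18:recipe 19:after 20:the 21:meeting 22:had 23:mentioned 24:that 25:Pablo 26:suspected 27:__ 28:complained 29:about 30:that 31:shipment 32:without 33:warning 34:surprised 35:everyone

7

The gap at 27 is the subject of "complained", inside a relative clause.
The relative pronoun is "who" (word 8); it is bound by the head noun immediately before it.
Its filler is the head noun "dean", at word 7.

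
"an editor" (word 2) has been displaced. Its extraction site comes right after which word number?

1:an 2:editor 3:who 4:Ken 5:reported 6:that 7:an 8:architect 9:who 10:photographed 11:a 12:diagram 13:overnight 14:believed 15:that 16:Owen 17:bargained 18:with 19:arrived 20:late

The displaced element is "an editor" (word 2).
It is linked across 2 clause boundaries (that → that).
It functions as the object of the preposition "with" of "bargained", so the gap sits immediately after word 18 ("with").
Base order: Ken reported that an architect who photographed a diagram overnight believed that Owen bargained with an editor.

18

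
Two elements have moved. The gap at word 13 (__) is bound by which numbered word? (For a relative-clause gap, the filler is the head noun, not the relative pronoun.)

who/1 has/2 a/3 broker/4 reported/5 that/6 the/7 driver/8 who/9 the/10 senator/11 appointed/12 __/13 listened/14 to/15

8

The marked gap is inside the relative clause, the direct object of "appointed".
Its filler is the head noun "driver" (via "who"), at word 8.
(The other dependency links word 1 to a gap after word 15.)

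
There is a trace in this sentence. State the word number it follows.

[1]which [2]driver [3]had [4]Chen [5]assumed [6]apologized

The displaced element is "which driver" (word 2).
It is linked across 1 clause boundary (Ø).
It functions as the subject of "apologized", so the gap sits immediately after word 5 ("assumed").
Base order: Chen had assumed which driver apologized.

5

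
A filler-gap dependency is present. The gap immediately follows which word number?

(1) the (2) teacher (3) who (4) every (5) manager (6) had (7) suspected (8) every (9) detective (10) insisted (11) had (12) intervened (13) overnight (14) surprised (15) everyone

10

The displaced element is "the teacher" (word 2).
It is linked across 2 clause boundaries (Ø → Ø).
It functions as the subject of "intervened", so the gap sits immediately after word 10 ("insisted").
Base order: Every manager had suspected every detective insisted that the teacher had intervened overnight.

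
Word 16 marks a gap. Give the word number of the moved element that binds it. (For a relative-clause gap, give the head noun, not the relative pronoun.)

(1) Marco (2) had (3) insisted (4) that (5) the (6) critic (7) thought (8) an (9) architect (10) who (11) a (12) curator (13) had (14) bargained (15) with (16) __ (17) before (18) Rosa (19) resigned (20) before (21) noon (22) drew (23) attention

The gap at 16 is the prepositional object of "bargained", inside a relative clause.
The relative pronoun is "who" (word 10); it is bound by the head noun immediately before it.
Its filler is the head noun "architect", at word 9.

9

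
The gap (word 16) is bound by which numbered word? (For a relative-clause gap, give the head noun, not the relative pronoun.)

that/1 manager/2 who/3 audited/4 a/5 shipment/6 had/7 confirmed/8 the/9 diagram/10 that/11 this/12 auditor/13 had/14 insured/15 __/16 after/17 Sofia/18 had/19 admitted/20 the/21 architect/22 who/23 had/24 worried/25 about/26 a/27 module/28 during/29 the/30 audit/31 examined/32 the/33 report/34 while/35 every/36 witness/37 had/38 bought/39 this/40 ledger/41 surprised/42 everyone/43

The gap at 16 is the object of "insured", inside a relative clause.
The relative pronoun is "that" (word 11); it is bound by the head noun immediately before it.
Its filler is the head noun "diagram", at word 10.

10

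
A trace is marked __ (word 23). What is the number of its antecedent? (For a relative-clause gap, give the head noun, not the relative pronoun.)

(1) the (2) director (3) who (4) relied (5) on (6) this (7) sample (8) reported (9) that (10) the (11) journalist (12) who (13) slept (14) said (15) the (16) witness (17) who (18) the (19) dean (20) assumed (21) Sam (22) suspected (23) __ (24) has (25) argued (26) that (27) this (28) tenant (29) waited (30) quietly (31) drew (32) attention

The gap at 23 is the subject of "argued", inside a relative clause.
The relative pronoun is "who" (word 17); it is bound by the head noun immediately before it.
Its filler is the head noun "witness", at word 16.

16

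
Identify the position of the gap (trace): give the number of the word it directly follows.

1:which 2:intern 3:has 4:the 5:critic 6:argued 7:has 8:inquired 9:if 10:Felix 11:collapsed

6

The displaced element is "which intern" (word 2).
It is linked across 1 clause boundary (Ø).
It functions as the subject of "inquired", so the gap sits immediately after word 6 ("argued").
Base order: The critic has argued that which intern has inquired if Felix collapsed.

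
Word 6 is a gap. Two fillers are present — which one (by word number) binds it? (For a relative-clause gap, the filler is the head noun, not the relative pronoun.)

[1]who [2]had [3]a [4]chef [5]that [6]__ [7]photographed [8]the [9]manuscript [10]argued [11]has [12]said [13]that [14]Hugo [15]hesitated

4

The marked gap is inside the relative clause, the subject of "photographed".
Its filler is the head noun "chef" (via "that"), at word 4.
(The other dependency links word 1 to a gap after word 10.)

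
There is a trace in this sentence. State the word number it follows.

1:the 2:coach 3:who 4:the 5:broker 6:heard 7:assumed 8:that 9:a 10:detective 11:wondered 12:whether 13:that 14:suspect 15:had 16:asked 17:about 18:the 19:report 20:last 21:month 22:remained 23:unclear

The displaced element is "the coach" (word 2).
It is linked across 1 clause boundary (Ø).
It functions as the subject of "assumed", so the gap sits immediately after word 6 ("heard").
Base order: The broker heard that the coach assumed that a detective wondered whether that suspect had asked about the report last month.

6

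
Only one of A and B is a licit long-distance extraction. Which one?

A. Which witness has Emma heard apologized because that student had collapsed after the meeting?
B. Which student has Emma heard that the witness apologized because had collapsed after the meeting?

In B, the wh-phrase is extracted from inside an adjunct island (introduced by "because"), which blocks movement.
In A, the extraction path crosses only that-complement boundaries, which are transparent.
So A is grammatical.

A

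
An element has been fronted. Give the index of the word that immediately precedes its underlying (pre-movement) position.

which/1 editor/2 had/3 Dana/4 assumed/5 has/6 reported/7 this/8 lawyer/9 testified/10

5

The displaced element is "which editor" (word 2).
It is linked across 1 clause boundary (Ø).
It functions as the subject of "reported", so the gap sits immediately after word 5 ("assumed").
Base order: Dana had assumed that which editor has reported this lawyer testified.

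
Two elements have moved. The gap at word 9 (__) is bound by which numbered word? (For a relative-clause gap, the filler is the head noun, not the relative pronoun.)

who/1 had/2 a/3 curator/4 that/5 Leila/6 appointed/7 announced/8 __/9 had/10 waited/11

1

The marked gap is the subject of "waited".
Its filler is the fronted wh-phrase "who", at word 1.
(The other dependency links word 4 to a gap after word 7.)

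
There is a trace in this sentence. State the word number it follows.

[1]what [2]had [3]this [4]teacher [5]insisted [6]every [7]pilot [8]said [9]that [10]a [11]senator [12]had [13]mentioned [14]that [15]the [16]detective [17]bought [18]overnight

The displaced element is "what" (word 1).
It is linked across 3 clause boundaries (Ø → that → that).
It functions as the direct object of "bought", so the gap sits immediately after word 17 ("bought").
Base order: This teacher had insisted every pilot said that a senator had mentioned that the detective bought what overnight.

17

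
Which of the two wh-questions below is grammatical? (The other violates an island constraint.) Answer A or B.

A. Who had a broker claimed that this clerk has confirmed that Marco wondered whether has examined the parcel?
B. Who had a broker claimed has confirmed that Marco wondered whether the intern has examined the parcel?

In A, the wh-phrase is extracted from inside a wh-island (introduced by "whether"), which blocks movement.
In B, the extraction path crosses only that-complement boundaries, which are transparent.
So B is grammatical.

B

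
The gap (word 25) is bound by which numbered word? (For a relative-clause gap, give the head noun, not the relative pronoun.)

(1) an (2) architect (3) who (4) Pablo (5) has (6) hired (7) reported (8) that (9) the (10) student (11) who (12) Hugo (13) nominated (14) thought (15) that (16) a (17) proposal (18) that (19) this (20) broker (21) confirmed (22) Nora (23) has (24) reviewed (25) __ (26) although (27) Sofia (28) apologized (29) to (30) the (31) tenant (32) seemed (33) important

17

The gap at 25 is the object of "reviewed", inside a relative clause.
The relative pronoun is "that" (word 18); it is bound by the head noun immediately before it.
Its filler is the head noun "proposal", at word 17.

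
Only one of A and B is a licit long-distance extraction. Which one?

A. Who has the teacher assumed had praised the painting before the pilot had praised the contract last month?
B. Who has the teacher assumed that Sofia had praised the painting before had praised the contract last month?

In B, the wh-phrase is extracted from inside an adjunct island (introduced by "before"), which blocks movement.
In A, the extraction path crosses only that-complement boundaries, which are transparent.
So A is grammatical.

A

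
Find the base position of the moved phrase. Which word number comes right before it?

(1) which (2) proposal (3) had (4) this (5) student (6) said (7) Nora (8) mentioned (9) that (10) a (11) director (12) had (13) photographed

13

The displaced element is "which proposal" (word 2).
It is linked across 2 clause boundaries (Ø → that).
It functions as the direct object of "photographed", so the gap sits immediately after word 13 ("photographed").
Base order: This student had said Nora mentioned that a director had photographed which proposal.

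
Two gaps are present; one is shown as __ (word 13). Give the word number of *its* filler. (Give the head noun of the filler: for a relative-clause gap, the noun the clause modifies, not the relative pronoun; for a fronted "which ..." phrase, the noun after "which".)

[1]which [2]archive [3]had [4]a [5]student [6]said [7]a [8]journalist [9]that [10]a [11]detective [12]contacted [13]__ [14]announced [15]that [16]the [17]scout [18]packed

The marked gap is inside the relative clause, the direct object of "contacted".
Its filler is the head noun "journalist" (via "that"), at word 8.
(The other dependency links word 2 to a gap after word 18.)

8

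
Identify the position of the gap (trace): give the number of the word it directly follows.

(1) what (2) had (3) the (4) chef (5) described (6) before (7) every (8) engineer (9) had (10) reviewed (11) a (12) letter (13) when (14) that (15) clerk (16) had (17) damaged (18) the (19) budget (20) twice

The displaced element is "what" (word 1).
It functions as the direct object of "described", so the gap sits immediately after word 5 ("described").
Base order: The chef had described what before every engineer had reviewed a letter when that clerk had damaged the budget twice.

5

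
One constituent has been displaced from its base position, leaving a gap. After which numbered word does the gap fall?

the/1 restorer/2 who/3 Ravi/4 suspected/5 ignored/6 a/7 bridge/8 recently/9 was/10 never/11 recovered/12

The displaced element is "the restorer" (word 2).
It is linked across 1 clause boundary (Ø).
It functions as the subject of "ignored", so the gap sits immediately after word 5 ("suspected").
Base order: Ravi suspected that the restorer ignored a bridge recently.

5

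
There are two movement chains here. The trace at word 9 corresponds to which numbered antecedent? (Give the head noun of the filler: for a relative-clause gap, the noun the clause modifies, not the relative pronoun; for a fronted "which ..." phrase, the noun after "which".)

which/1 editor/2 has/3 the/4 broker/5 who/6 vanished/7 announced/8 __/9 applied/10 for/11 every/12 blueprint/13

The marked gap is the subject of "applied".
Its filler is the fronted wh-phrase "which editor", at word 2.
(The other dependency links word 5 to a gap after word 6.)

2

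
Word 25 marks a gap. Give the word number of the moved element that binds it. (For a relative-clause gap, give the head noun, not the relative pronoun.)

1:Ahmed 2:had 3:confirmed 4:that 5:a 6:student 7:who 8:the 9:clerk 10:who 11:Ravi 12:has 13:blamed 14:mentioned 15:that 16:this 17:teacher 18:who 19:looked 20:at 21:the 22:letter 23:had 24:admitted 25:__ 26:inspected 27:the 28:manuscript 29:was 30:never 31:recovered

6

The gap at 25 is the subject of "inspected", inside a relative clause.
The relative pronoun is "who" (word 7); it is bound by the head noun immediately before it.
Its filler is the head noun "student", at word 6.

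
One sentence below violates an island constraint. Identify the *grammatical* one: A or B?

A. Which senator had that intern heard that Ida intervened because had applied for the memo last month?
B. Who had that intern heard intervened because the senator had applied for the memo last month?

In A, the wh-phrase is extracted from inside an adjunct island (introduced by "because"), which blocks movement.
In B, the extraction path crosses only that-complement boundaries, which are transparent.
So B is grammatical.

B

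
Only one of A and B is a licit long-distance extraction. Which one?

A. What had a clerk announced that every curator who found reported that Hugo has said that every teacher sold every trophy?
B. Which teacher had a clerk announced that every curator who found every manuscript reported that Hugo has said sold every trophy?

B

In A, the wh-phrase is extracted from inside a complex-NP island (relative clause) (introduced by "who"), which blocks movement.
In B, the extraction path crosses only that-complement boundaries, which are transparent.
So B is grammatical.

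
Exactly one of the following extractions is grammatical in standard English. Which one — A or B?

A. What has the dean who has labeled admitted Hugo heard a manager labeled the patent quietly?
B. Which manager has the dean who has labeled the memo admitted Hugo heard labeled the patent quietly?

In A, the wh-phrase is extracted from inside a complex-NP island (relative clause) (introduced by "who"), which blocks movement.
In B, the extraction path crosses only that-complement boundaries, which are transparent.
So B is grammatical.

B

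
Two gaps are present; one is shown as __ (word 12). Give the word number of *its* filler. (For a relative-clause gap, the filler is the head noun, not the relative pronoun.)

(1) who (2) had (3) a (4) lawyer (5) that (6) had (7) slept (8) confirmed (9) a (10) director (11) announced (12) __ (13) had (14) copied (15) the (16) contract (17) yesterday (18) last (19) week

1

The marked gap is the subject of "copied".
Its filler is the fronted wh-phrase "who", at word 1.
(The other dependency links word 4 to a gap after word 5.)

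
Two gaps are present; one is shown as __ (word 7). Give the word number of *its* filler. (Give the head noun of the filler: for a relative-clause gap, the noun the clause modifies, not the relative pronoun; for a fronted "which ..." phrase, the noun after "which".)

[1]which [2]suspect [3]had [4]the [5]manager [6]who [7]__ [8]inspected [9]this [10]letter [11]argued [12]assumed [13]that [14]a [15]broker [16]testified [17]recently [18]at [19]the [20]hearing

The marked gap is inside the relative clause, the subject of "inspected".
Its filler is the head noun "manager" (via "who"), at word 5.
(The other dependency links word 2 to a gap after word 11.)

5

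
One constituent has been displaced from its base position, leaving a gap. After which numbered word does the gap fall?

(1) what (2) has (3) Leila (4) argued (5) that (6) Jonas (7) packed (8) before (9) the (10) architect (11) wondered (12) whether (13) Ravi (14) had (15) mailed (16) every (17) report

The displaced element is "what" (word 1).
It is linked across 1 clause boundary (that).
It functions as the direct object of "packed", so the gap sits immediately after word 7 ("packed").
Base order: Leila has argued that Jonas packed what before the architect wondered whether Ravi had mailed every report.

7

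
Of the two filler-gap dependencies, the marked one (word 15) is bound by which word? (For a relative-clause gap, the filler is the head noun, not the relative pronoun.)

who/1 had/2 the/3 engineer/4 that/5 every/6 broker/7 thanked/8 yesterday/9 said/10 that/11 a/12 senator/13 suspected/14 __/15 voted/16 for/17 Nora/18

1

The marked gap is the subject of "voted".
Its filler is the fronted wh-phrase "who", at word 1.
(The other dependency links word 4 to a gap after word 8.)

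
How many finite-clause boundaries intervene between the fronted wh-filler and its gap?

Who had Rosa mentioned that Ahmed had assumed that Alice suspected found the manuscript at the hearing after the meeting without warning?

3

"who" is extracted from the subject of "found".
Boundaries crossed, outermost first: [that], [that], [Ø] — 3 in total.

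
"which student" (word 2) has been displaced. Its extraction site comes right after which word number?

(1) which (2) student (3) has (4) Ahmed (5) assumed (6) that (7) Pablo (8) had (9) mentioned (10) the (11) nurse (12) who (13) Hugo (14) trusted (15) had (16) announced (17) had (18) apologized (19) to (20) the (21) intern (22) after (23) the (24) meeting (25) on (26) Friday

The displaced element is "which student" (word 2).
It is linked across 3 clause boundaries (that → Ø → Ø).
It functions as the subject of "apologized", so the gap sits immediately after word 16 ("announced").
Base order: Ahmed has assumed that Pablo had mentioned the nurse who Hugo trusted had announced which student had apologized to the intern after the meeting on Friday.

16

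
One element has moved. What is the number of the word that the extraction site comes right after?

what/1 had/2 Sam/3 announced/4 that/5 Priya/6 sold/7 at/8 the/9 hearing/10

7

The displaced element is "what" (word 1).
It is linked across 1 clause boundary (that).
It functions as the direct object of "sold", so the gap sits immediately after word 7 ("sold").
Base order: Sam had announced that Priya sold what at the hearing.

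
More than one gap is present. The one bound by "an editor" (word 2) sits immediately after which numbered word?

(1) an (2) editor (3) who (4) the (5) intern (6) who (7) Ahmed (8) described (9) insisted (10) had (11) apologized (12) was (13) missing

The displaced element is "an editor" (word 2).
It is linked across 1 clause boundary (Ø).
It functions as the subject of "apologized", so the gap sits immediately after word 9 ("insisted").
Base order: The intern who Ahmed described insisted that an editor had apologized.

9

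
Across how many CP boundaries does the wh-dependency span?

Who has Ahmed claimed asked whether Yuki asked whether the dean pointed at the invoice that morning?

"who" is extracted from the subject of "asked".
Boundaries crossed, outermost first: [Ø] — 1 in total.

1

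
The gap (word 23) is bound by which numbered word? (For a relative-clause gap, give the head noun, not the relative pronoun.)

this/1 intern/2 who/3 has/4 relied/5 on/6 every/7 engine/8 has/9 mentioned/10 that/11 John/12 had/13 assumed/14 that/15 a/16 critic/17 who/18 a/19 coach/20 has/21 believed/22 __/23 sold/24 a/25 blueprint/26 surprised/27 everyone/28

17

The gap at 23 is the subject of "sold", inside a relative clause.
The relative pronoun is "who" (word 18); it is bound by the head noun immediately before it.
Its filler is the head noun "critic", at word 17.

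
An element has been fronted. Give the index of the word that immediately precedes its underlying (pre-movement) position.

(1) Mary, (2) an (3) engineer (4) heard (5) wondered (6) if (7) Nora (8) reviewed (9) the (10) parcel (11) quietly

The displaced element is "Mary" (word 1).
It is linked across 1 clause boundary (Ø).
It functions as the subject of "wondered", so the gap sits immediately after word 4 ("heard").
Base order: An engineer heard that Mary wondered if Nora reviewed the parcel quietly.

4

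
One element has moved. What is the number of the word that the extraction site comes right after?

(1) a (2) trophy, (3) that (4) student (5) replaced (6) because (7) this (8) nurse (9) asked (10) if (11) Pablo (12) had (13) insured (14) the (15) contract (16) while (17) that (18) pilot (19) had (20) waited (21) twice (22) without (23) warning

5

The displaced element is "a trophy" (word 2).
It functions as the direct object of "replaced", so the gap sits immediately after word 5 ("replaced").
Base order: That student replaced a trophy because this nurse asked if Pablo had insured the contract while that pilot had waited twice without warning.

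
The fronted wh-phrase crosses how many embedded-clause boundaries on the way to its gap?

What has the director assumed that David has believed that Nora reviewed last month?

"what" is extracted from the object of "reviewed".
Boundaries crossed, outermost first: [that], [that] — 2 in total.

2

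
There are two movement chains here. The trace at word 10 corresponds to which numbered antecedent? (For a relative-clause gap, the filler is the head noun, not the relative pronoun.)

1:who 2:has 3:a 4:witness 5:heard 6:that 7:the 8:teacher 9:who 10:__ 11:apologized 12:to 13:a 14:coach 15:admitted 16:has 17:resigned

The marked gap is inside the relative clause, the subject of "apologized".
Its filler is the head noun "teacher" (via "who"), at word 8.
(The other dependency links word 1 to a gap after word 15.)

8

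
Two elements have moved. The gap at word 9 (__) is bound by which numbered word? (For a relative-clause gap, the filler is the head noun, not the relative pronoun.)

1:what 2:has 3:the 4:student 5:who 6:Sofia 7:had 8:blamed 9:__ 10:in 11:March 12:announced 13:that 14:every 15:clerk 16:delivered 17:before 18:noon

4

The marked gap is inside the relative clause, the direct object of "blamed".
Its filler is the head noun "student" (via "who"), at word 4.
(The other dependency links word 1 to a gap after word 16.)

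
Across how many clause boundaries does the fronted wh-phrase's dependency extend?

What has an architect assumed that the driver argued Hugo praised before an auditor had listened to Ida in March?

"what" is extracted from the object of "praised".
Boundaries crossed, outermost first: [that], [Ø] — 2 in total.

2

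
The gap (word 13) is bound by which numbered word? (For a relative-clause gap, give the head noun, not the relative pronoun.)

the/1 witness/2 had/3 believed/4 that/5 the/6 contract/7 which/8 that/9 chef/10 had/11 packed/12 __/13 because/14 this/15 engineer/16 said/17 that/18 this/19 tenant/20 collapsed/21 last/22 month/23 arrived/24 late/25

The gap at 13 is the object of "packed", inside a relative clause.
The relative pronoun is "which" (word 8); it is bound by the head noun immediately before it.
Its filler is the head noun "contract", at word 7.

7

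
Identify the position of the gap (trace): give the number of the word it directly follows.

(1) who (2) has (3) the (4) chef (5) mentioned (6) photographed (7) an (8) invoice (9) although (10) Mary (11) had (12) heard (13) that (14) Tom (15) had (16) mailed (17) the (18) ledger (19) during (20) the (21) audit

The displaced element is "who" (word 1).
It is linked across 1 clause boundary (Ø).
It functions as the subject of "photographed", so the gap sits immediately after word 5 ("mentioned").
Base order: The chef has mentioned who photographed an invoice although Mary had heard that Tom had mailed the ledger during the audit.

5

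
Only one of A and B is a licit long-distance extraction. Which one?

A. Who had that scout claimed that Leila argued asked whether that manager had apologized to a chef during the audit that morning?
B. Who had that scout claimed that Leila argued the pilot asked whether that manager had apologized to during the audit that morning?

In B, the wh-phrase is extracted from inside a wh-island (introduced by "whether"), which blocks movement.
In A, the extraction path crosses only that-complement boundaries, which are transparent.
So A is grammatical.

A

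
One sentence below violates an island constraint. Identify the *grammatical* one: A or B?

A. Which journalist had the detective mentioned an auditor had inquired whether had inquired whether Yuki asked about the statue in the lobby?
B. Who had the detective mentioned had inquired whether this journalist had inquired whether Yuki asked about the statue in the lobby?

B

In A, the wh-phrase is extracted from inside a wh-island (introduced by "whether"), which blocks movement.
In B, the extraction path crosses only that-complement boundaries, which are transparent.
So B is grammatical.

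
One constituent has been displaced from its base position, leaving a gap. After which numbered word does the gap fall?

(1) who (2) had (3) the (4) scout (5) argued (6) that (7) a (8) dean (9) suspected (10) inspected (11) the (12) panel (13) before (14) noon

The displaced element is "who" (word 1).
It is linked across 2 clause boundaries (that → Ø).
It functions as the subject of "inspected", so the gap sits immediately after word 9 ("suspected").
Base order: The scout had argued that a dean suspected who inspected the panel before noon.

9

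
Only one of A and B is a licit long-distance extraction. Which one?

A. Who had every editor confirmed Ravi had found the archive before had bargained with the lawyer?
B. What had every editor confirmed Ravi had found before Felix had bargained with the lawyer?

In A, the wh-phrase is extracted from inside an adjunct island (introduced by "before"), which blocks movement.
In B, the extraction path crosses only that-complement boundaries, which are transparent.
So B is grammatical.

B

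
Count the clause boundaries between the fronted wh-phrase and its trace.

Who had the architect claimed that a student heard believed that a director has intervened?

"who" is extracted from the subject of "believed".
Boundaries crossed, outermost first: [that], [Ø] — 2 in total.

2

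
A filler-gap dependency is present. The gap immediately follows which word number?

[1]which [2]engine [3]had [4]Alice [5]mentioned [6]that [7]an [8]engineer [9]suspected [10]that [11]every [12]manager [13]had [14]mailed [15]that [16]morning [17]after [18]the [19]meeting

14

The displaced element is "which engine" (word 2).
It is linked across 2 clause boundaries (that → that).
It functions as the direct object of "mailed", so the gap sits immediately after word 14 ("mailed").
Base order: Alice had mentioned that an engineer suspected that every manager had mailed which engine that morning after the meeting.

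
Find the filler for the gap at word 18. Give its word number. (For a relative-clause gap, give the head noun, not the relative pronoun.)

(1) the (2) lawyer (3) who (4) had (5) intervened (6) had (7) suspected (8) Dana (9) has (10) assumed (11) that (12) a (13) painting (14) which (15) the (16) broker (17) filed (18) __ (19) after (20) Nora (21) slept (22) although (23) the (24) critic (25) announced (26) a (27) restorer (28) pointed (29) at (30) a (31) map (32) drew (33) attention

13

The gap at 18 is the object of "filed", inside a relative clause.
The relative pronoun is "which" (word 14); it is bound by the head noun immediately before it.
Its filler is the head noun "painting", at word 13.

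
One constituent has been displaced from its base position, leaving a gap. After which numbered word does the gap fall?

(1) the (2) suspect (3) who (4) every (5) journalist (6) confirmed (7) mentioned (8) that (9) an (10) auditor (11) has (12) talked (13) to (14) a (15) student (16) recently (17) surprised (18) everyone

6

The displaced element is "the suspect" (word 2).
It is linked across 1 clause boundary (Ø).
It functions as the subject of "mentioned", so the gap sits immediately after word 6 ("confirmed").
Base order: Every journalist confirmed that the suspect mentioned that an auditor has talked to a student recently.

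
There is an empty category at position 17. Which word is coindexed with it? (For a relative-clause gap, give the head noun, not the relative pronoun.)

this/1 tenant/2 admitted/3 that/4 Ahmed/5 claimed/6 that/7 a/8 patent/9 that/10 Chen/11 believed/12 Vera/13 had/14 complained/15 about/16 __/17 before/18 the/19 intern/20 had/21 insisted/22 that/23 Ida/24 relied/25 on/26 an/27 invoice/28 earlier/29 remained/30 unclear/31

The gap at 17 is the prepositional object of "complained", inside a relative clause.
The relative pronoun is "that" (word 10); it is bound by the head noun immediately before it.
Its filler is the head noun "patent", at word 9.

9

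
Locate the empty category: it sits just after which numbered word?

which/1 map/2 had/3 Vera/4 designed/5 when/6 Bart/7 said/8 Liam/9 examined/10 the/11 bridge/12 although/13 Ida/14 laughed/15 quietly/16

5

The displaced element is "which map" (word 2).
It functions as the direct object of "designed", so the gap sits immediately after word 5 ("designed").
Base order: Vera had designed which map when Bart said Liam examined the bridge although Ida laughed quietly.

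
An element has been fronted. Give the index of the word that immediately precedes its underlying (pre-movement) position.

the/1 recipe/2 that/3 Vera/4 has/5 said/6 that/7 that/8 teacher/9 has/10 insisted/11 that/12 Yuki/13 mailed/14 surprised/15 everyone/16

The displaced element is "the recipe" (word 2).
It is linked across 2 clause boundaries (that → that).
It functions as the direct object of "mailed", so the gap sits immediately after word 14 ("mailed").
Base order: Vera has said that that teacher has insisted that Yuki mailed the recipe.

14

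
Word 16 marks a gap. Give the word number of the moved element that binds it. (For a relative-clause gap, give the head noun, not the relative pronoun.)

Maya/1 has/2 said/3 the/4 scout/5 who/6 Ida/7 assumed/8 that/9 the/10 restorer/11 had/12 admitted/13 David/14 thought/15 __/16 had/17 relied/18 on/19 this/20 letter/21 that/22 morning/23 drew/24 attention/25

The gap at 16 is the subject of "relied", inside a relative clause.
The relative pronoun is "who" (word 6); it is bound by the head noun immediately before it.
Its filler is the head noun "scout", at word 5.

5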